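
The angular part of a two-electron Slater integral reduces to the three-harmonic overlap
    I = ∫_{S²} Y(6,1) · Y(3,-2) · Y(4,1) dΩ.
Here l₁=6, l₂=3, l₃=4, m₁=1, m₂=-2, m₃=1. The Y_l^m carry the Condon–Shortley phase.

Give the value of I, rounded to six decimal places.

l₁+l₂+l₃=13 is odd: 3j(l;000)=0 ⇒ I=0

0.000000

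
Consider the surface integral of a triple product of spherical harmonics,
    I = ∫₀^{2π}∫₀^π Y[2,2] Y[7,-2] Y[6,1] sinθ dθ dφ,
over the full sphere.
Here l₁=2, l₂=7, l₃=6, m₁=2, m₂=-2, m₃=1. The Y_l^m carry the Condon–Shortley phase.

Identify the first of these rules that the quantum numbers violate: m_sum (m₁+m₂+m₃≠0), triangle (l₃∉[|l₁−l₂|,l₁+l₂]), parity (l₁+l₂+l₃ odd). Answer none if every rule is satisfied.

m_sum

Σmᵢ = 1  ✗
l₃∈[|l₁−l₂|,l₁+l₂]=[5,9], have l₃=6
Σlᵢ = 15 ⇒ odd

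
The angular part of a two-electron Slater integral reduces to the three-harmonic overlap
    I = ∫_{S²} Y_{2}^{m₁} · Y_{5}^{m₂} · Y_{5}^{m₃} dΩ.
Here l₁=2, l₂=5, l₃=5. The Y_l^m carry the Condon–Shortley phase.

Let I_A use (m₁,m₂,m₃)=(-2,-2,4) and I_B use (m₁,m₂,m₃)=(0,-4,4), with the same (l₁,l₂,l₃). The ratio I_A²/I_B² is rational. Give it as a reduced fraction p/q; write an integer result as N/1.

2/1

Shared (l₁,l₂,l₃)=(2,5,5): N and (l;000)² cancel in I_A²/I_B².
A: Δ = 2!·2!·8!/13! = 1/38610; Racah Σ t=2..2: t=2:+1/20160 = 1/20160; ⇒ 3j(2 5 5; -2 -2 4)² = 12/715, sgn -1
B: Δ = 2!·2!·8!/13! = 1/38610; Racah Σ t=0..1: t=0:+1/20160 t=1:−1/40320 = 1/40320; ⇒ 3j(2 5 5; 0 -4 4)² = 6/715, sgn -1
I_A²/I_B² = (12/715)/(6/715) = 2/1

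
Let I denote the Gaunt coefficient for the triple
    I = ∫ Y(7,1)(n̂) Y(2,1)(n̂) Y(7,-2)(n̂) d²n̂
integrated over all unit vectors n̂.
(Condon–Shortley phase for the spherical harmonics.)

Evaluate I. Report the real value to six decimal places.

m-sum 0 ✓  L=16 even ✓  5≤7≤9 ✓
Π(2lᵢ+1) = 15×5×15 = 1125
triangle coeff Δ(7,2,7) = 1/185640
Σ_t [0,2]: t=0:+1/2419200 t=1:−1/518400 t=2:+1/2419200 = -1/907200
(3j)²=56/3315 [(7 2 7; 0 0 0)], sign=+1
Σ_t [1,2]: t=1:−1/1209600 t=2:+1/1935360 = -1/3225600
(3j)²=243/61880 [(7 2 7; 1 1 -2)], sign=+1
⇒ 4πI² = 3645/48841
I = (+1)√(3645/48841/(4π)) = 0.07706400

0.077064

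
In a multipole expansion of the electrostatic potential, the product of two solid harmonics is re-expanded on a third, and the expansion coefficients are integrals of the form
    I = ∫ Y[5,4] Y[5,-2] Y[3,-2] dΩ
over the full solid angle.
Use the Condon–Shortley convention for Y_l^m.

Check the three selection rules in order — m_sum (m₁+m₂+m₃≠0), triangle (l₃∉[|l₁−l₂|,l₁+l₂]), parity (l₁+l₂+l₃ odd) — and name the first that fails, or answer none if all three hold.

m₁+m₂+m₃ = 4 − 2 − 2 = 0  ✓
triangle: |5−5|=0 ≤ l₃=3 ≤ 5+5=10  ✓
parity: l₁+l₂+l₃ = 13 is odd  ✗

parity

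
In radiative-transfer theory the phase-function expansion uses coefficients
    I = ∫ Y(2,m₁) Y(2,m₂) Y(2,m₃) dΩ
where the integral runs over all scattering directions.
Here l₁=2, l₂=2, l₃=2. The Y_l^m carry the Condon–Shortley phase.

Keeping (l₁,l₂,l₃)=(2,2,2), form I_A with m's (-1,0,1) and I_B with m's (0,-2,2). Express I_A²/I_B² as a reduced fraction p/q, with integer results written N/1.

Shared (l₁,l₂,l₃)=(2,2,2): N and (l;000)² cancel in I_A²/I_B².
A: Δ = 2!·2!·2!/7! = 1/630; Racah Σ t=1..2: t=1:−1/2 t=2:+1/4 = -1/4; ⇒ 3j(2 2 2; -1 0 1)² = 1/70, sgn +1
B: Δ = 2!·2!·2!/7! = 1/630; Racah Σ t=0..0: t=0:+1/8 = 1/8; ⇒ 3j(2 2 2; 0 -2 2)² = 2/35, sgn +1
I_A²/I_B² = (1/70)/(2/35) = 1/4

1/4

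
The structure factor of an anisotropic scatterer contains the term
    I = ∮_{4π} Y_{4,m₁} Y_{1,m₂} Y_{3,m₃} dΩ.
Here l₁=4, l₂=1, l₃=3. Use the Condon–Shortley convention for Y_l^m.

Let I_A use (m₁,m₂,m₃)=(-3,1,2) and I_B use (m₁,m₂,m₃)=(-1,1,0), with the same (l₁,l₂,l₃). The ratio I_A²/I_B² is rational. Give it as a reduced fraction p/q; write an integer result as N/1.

l's match ⇒ only the (l;m) 3-j factors differ between A and B.
A: triangle coeff Δ(4,1,3) = 1/252; Σ_t [2,2]: t=2:+1/240 = 1/240; (3j)²=1/12 [(4 1 3; -3 1 2)], sign=-1
B: triangle coeff Δ(4,1,3) = 1/252; Σ_t [2,2]: t=2:+1/72 = 1/72; (3j)²=5/126 [(4 1 3; -1 1 0)], sign=-1
I_A²/I_B² = (1/12)/(5/126) = 21/10

21/10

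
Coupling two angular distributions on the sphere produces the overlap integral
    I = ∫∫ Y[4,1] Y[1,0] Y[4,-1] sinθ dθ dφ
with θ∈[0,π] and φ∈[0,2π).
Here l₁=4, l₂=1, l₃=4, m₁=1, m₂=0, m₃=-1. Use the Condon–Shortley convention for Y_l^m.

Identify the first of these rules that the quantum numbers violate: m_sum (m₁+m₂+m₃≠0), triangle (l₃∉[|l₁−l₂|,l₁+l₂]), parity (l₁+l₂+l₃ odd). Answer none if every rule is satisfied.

parity

Σmᵢ = 0  ✓
l₃∈[|l₁−l₂|,l₁+l₂]=[3,5], have l₃=4  ✓
Σlᵢ = 9 ⇒ odd  ✗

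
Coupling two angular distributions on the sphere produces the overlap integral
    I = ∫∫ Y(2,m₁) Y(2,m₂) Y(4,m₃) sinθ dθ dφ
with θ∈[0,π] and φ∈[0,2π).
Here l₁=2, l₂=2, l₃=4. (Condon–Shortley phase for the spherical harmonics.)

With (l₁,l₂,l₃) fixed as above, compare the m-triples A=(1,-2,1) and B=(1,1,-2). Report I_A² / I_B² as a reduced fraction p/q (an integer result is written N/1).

Shared (l₁,l₂,l₃)=(2,2,4): N and (l;000)² cancel in I_A²/I_B².
A: Δ = 0!·4!·4!/9! = 1/630; Racah Σ t=0..0: t=0:+1/144 = 1/144; ⇒ 3j(2 2 4; 1 -2 1)² = 1/126, sgn -1
B: Δ = 0!·4!·4!/9! = 1/630; Racah Σ t=0..0: t=0:+1/36 = 1/36; ⇒ 3j(2 2 4; 1 1 -2)² = 4/63, sgn +1
I_A²/I_B² = (1/126)/(4/63) = 1/8

1/8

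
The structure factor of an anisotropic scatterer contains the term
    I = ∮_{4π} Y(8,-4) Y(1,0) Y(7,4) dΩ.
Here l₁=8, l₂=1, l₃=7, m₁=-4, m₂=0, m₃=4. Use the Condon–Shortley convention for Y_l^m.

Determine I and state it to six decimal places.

0.211986

Checks pass: Σm=0; 16 even; l₃=7∈[7,9].
(2·8+1)(2·1+1)(2·7+1) = 765
Δ: 2! 14! 0! / 17! → 1/2040
sum: t=1:−1/25401600 = -1/25401600
3j²(8 1 7; 0 0 0) = Δ·Π!·Σ² = 8/255  (sign +1)
sum: t=1:−1/239500800 = -1/239500800
3j²(8 1 7; -4 0 4) = Δ·Π!·Σ² = 2/85  (sign +1)
combine: 4πI² = 765·8/255·2/85 = 48/85
take √, sign +1: I = 0.21198553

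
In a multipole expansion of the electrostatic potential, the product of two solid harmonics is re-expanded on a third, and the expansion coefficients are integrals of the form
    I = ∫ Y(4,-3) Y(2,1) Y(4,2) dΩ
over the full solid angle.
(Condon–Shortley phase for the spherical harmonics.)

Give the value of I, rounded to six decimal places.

m-sum 0 ✓  L=10 even ✓  2≤4≤6 ✓
Π(2lᵢ+1) = 9×5×9 = 405
triangle coeff Δ(4,2,4) = 1/13860
Σ_t [0,2]: t=0:+1/192 t=1:−1/36 t=2:+1/192 = -5/288
(3j)²=20/693 [(4 2 4; 0 0 0)], sign=-1
Σ_t [1,2]: t=1:−1/1440 t=2:+1/240 = 1/288
(3j)²=5/132 [(4 2 4; -3 1 2)], sign=+1
⇒ 4πI² = 375/847
I = (-1)√(375/847/(4π)) = -0.18770204

-0.187702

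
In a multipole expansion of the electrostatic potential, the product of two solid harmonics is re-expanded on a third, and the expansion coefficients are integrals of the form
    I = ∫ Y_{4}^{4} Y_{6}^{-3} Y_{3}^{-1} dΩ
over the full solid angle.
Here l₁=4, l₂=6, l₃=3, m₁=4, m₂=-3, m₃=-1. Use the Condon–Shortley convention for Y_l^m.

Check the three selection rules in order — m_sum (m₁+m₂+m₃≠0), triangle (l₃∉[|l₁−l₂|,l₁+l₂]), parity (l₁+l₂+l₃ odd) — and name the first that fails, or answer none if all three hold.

azimuthal sum: 4 − 3 − 1 = 0  ✓
2 ≤ 3 ≤ 10 (triangle on l)  ✓
L = 4 + 6 + 3 = 13 (odd)  ✗

parity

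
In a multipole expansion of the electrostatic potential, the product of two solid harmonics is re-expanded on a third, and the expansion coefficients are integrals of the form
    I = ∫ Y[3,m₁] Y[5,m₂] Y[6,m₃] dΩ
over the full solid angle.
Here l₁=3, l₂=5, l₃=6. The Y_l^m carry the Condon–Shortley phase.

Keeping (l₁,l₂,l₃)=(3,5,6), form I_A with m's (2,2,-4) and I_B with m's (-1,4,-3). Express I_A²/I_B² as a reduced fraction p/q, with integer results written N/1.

1/4

l's match ⇒ only the (l;m) 3-j factors differ between A and B.
A: triangle coeff Δ(3,5,6) = 1/675675; Σ_t [0,1]: t=0:+1/60480 t=1:−1/34560 = -1/80640; (3j)²=6/1001 [(3 5 6; 2 2 -4)], sign=-1
B: triangle coeff Δ(3,5,6) = 1/675675; Σ_t [1,2]: t=1:−1/241920 t=2:+1/40320 = 1/48384; (3j)²=24/1001 [(3 5 6; -1 4 -3)], sign=-1
I_A²/I_B² = (6/1001)/(24/1001) = 1/4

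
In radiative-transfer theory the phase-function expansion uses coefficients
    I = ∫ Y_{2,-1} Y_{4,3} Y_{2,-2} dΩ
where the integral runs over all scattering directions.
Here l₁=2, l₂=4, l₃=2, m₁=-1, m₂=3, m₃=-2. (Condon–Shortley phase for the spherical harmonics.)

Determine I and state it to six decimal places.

m-sum 0 ✓  L=8 even ✓  2≤2≤6 ✓
Π(2lᵢ+1) = 5×9×5 = 225
triangle coeff Δ(2,4,2) = 1/630
Σ_t [2,2]: t=2:+1/16 = 1/16
(3j)²=2/35 [(2 4 2; 0 0 0)], sign=+1
Σ_t [3,3]: t=3:−1/144 = -1/144
(3j)²=1/18 [(2 4 2; -1 3 -2)], sign=-1
⇒ 4πI² = 5/7
I = (-1)√(5/7/(4π)) = -0.23841361

-0.238414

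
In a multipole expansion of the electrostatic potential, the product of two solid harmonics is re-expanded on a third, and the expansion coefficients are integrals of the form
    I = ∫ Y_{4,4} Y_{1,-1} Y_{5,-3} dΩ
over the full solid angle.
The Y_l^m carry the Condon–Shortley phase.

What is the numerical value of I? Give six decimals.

Rules hold: Σm=0, L=10 even, 3≤5≤5.
N = 9·3·11 = 297
Δ = 0!·8!·2!/11! = 1/495
Racah Σ t=0..0: t=0:+1/576 = 1/576
⇒ 3j(4 1 5; 0 0 0)² = 5/99, sgn -1
Racah Σ t=0..0: t=0:+1/80640 = 1/80640
⇒ 3j(4 1 5; 4 -1 -3)² = 1/495, sgn +1
4πI² = N·(3j₀)²·(3jₘ)² = 1/33
I = -1·√(0.030303/4π) = -0.04910640

-0.049106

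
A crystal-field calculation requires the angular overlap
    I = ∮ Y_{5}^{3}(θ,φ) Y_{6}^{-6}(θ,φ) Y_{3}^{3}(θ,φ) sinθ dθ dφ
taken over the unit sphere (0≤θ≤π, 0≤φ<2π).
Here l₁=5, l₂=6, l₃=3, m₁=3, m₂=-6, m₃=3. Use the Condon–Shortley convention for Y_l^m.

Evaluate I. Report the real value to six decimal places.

Checks pass: Σm=0; 14 even; l₃=3∈[1,11].
(2·5+1)(2·6+1)(2·3+1) = 1001
Δ: 8! 2! 4! / 15! → 1/675675
sum: t=3:−1/8640 t=4:+1/2304 t=5:−1/8640 = 7/34560
3j²(5 6 3; 0 0 0) = Δ·Π!·Σ² = 7/429  (sign -1)
sum: t=0:+1/1935360 = 1/1935360
3j²(5 6 3; 3 -6 3) = Δ·Π!·Σ² = 1/91  (sign +1)
combine: 4πI² = 1001·7/429·1/91 = 7/39
take √, sign -1: I = -0.11951207

-0.119512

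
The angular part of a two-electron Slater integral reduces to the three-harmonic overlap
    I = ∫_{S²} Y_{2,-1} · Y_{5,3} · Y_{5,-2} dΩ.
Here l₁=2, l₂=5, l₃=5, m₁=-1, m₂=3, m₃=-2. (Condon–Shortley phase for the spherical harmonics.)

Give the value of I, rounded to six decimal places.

Rules hold: Σm=0, L=12 even, 3≤5≤7.
N = 5·11·11 = 605
Δ = 2!·2!·8!/13! = 1/38610
Racah Σ t=0..2: t=0:+1/2880 t=1:−1/576 t=2:+1/2880 = -1/960
⇒ 3j(2 5 5; 0 0 0)² = 10/429, sgn +1
Racah Σ t=1..2: t=1:−1/10080 t=2:+1/2880 = 1/4032
⇒ 3j(2 5 5; -1 3 -2)² = 10/429, sgn -1
4πI² = N·(3j₀)²·(3jₘ)² = 500/1521
I = -1·√(0.328731/4π) = -0.16173926

-0.161739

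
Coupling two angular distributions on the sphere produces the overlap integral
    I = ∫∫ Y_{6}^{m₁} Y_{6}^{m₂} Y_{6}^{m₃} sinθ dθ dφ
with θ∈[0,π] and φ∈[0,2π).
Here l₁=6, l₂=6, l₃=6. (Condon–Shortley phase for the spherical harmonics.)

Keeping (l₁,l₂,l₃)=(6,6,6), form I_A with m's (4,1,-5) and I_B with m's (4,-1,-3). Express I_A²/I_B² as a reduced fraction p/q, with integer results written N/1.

297/125

l's match ⇒ only the (l;m) 3-j factors differ between A and B.
A: triangle coeff Δ(6,6,6) = 1/325909584; Σ_t [1,2]: t=1:−1/10368000 t=2:+1/4147200 = 1/6912000; (3j)²=189/16796 [(6 6 6; 4 1 -5)], sign=-1
B: triangle coeff Δ(6,6,6) = 1/325909584; Σ_t [0,2]: t=0:+1/4147200 t=1:−1/691200 t=2:+1/1244160 = -1/2488320; (3j)²=875/184756 [(6 6 6; 4 -1 -3)], sign=+1
I_A²/I_B² = (189/16796)/(875/184756) = 297/125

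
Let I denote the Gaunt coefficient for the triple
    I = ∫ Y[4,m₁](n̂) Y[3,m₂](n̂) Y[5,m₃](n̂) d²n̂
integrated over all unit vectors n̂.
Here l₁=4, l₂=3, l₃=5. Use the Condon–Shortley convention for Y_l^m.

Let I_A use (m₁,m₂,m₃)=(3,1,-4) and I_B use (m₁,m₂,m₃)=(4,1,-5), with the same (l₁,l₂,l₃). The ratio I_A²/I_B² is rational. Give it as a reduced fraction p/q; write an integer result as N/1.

1/20

l's match ⇒ only the (l;m) 3-j factors differ between A and B.
A: triangle coeff Δ(4,3,5) = 1/180180; Σ_t [0,1]: t=0:+1/5760 t=1:−1/4320 = -1/17280; (3j)²=7/4290 [(4 3 5; 3 1 -4)], sign=+1
B: triangle coeff Δ(4,3,5) = 1/180180; Σ_t [0,0]: t=0:+1/34560 = 1/34560; (3j)²=14/429 [(4 3 5; 4 1 -5)], sign=+1
I_A²/I_B² = (7/4290)/(14/429) = 1/20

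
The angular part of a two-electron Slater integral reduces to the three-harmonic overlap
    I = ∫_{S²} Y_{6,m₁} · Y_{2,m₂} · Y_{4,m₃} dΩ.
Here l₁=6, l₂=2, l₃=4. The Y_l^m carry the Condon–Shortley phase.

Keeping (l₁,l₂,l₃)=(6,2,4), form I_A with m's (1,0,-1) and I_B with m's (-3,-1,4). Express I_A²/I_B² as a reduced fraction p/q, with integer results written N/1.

70/3

Shared (l₁,l₂,l₃)=(6,2,4): N and (l;000)² cancel in I_A²/I_B².
A: Δ = 4!·8!·0!/13! = 1/6435; Racah Σ t=2..2: t=2:+1/2880 = 1/2880; ⇒ 3j(6 2 4; 1 0 -1)² = 14/429, sgn -1
B: Δ = 4!·8!·0!/13! = 1/6435; Racah Σ t=1..1: t=1:−1/241920 = -1/241920; ⇒ 3j(6 2 4; -3 -1 4)² = 1/715, sgn -1
I_A²/I_B² = (14/429)/(1/715) = 70/3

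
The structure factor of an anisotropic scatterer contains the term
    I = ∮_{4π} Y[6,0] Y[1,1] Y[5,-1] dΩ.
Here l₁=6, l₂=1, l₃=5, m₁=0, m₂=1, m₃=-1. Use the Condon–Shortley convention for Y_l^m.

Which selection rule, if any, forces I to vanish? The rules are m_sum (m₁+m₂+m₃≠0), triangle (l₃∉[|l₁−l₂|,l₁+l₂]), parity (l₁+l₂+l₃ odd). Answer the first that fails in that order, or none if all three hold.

Σmᵢ = 0  ✓
l₃∈[|l₁−l₂|,l₁+l₂]=[5,7], have l₃=5  ✓
Σlᵢ = 12 ⇒ even  ✓

none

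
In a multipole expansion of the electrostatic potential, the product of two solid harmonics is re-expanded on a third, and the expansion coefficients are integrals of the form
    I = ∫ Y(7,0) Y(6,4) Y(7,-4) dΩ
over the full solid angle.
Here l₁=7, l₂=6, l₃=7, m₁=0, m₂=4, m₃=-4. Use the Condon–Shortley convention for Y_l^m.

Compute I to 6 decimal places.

0.012650

m-sum 0 ✓  L=20 even ✓  1≤7≤13 ✓
Π(2lᵢ+1) = 15×13×15 = 2925
triangle coeff Δ(7,6,7) = 1/2444321880
Σ_t [0,6]: t=0:+1/2612736000 t=1:−1/20736000 t=2:+1/1658880 t=3:−1/746496 t=4:+1/1658880 t=5:−1/20736000 t=6:+1/2612736000 = -1/4354560
(3j)²=1000/138567 [(7 6 7; 0 0 0)], sign=+1
Σ_t [4,6]: t=4:+1/24883200 t=5:−1/20736000 t=6:+1/174182400 = -1/435456000
(3j)²=2/20995 [(7 6 7; 0 4 -4)], sign=+1
⇒ 4πI² = 30000/14919047
I = (+1)√(30000/14919047/(4π)) = 0.01264984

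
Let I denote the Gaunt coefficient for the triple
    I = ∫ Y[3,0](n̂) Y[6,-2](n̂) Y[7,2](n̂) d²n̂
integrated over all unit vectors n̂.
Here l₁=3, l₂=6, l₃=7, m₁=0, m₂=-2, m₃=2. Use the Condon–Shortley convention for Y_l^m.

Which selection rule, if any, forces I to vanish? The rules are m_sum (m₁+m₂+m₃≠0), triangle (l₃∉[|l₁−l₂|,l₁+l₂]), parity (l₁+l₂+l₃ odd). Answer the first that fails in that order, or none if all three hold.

m₁+m₂+m₃ = 0 − 2 + 2 = 0  ✓
triangle: |3−6|=3 ≤ l₃=7 ≤ 3+6=9  ✓
parity: l₁+l₂+l₃ = 16 is even  ✓

none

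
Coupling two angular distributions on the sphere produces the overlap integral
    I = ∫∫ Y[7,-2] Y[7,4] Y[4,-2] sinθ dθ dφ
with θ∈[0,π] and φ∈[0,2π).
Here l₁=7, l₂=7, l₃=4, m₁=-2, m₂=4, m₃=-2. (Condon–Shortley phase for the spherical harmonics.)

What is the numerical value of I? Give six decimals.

Checks pass: Σm=0; 18 even; l₃=4∈[0,14].
(2·7+1)(2·7+1)(2·4+1) = 2025
Δ: 10! 4! 4! / 19! → 1/58198140
sum: t=3:−1/17418240 t=4:+1/622080 t=5:−1/230400 t=6:+1/622080 t=7:−1/17418240 = -1/806400
3j²(7 7 4; 0 0 0) = Δ·Π!·Σ² = 2268/230945  (sign -1)
sum: t=7:−1/2903040 t=8:+1/2903040 t=9:−1/34836480 = -1/34836480
3j²(7 7 4; -2 4 -2) = Δ·Π!·Σ² = 25/117572  (sign -1)
combine: 4πI² = 2025·2268/230945·25/117572 = 820125/193947611
take √, sign +1: I = 0.01834395

0.018344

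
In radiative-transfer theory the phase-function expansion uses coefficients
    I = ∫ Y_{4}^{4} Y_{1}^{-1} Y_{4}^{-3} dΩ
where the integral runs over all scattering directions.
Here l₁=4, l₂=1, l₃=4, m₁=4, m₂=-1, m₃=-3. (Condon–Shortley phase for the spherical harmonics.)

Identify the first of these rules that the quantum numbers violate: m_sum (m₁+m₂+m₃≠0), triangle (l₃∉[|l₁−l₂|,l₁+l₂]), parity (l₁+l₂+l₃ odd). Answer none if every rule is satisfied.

parity

m₁+m₂+m₃ = 4 − 1 − 3 = 0  ✓
triangle: |4−1|=3 ≤ l₃=4 ≤ 4+1=5  ✓
parity: l₁+l₂+l₃ = 9 is odd  ✗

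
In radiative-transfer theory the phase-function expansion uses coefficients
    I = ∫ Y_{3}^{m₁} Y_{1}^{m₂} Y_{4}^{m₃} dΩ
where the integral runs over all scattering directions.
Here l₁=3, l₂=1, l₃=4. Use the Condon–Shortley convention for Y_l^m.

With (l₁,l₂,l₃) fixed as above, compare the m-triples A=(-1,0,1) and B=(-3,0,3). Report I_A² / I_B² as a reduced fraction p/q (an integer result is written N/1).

Shared (l₁,l₂,l₃)=(3,1,4): N and (l;000)² cancel in I_A²/I_B².
A: Δ = 0!·6!·2!/9! = 1/252; Racah Σ t=0..0: t=0:+1/48 = 1/48; ⇒ 3j(3 1 4; -1 0 1)² = 5/84, sgn -1
B: Δ = 0!·6!·2!/9! = 1/252; Racah Σ t=0..0: t=0:+1/720 = 1/720; ⇒ 3j(3 1 4; -3 0 3)² = 1/36, sgn -1
I_A²/I_B² = (5/84)/(1/36) = 15/7

15/7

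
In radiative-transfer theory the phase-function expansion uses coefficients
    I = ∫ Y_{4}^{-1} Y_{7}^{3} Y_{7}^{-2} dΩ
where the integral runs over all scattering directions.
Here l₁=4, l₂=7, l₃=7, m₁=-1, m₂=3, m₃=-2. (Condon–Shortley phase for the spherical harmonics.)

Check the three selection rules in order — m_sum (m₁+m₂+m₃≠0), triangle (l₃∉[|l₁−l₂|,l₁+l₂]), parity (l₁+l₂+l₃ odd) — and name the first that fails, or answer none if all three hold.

m₁+m₂+m₃ = -1 + 3 − 2 = 0  ✓
triangle: |4−7|=3 ≤ l₃=7 ≤ 4+7=11  ✓
parity: l₁+l₂+l₃ = 18 is even  ✓

none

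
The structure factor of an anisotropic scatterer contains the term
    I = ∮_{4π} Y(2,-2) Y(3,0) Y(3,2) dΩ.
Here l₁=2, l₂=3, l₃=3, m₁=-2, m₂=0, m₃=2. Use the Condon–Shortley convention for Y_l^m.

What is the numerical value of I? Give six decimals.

m-sum 0 ✓  L=8 even ✓  1≤3≤5 ✓
Π(2lᵢ+1) = 5×7×7 = 245
triangle coeff Δ(2,3,3) = 1/3780
Σ_t [0,2]: t=0:+1/24 t=1:−1/4 t=2:+1/24 = -1/6
(3j)²=4/105 [(2 3 3; 0 0 0)], sign=+1
Σ_t [2,2]: t=2:+1/24 = 1/24
(3j)²=1/21 [(2 3 3; -2 0 2)], sign=-1
⇒ 4πI² = 4/9
I = (-1)√(4/9/(4π)) = -0.18806319

-0.188063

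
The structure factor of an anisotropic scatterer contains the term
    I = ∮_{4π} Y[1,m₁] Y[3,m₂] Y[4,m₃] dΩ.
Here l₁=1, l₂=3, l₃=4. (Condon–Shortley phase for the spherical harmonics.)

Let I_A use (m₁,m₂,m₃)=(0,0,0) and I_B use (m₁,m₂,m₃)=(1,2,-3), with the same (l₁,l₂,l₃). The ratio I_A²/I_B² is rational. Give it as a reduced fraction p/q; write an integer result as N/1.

16/21

l's match ⇒ only the (l;m) 3-j factors differ between A and B.
A: triangle coeff Δ(1,3,4) = 1/252; Σ_t [0,0]: t=0:+1/36 = 1/36; (3j)²=4/63 [(1 3 4; 0 0 0)], sign=+1
B: triangle coeff Δ(1,3,4) = 1/252; Σ_t [0,0]: t=0:+1/240 = 1/240; (3j)²=1/12 [(1 3 4; 1 2 -3)], sign=-1
I_A²/I_B² = (4/63)/(1/12) = 16/21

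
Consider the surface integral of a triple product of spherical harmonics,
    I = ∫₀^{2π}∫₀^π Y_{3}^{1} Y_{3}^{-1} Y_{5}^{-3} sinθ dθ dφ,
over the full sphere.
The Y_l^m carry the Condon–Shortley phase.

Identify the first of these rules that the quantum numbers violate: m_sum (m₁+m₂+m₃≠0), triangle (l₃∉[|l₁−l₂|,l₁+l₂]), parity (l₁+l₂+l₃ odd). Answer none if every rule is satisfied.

azimuthal sum: 1 − 1 − 3 = -3  ✗
0 ≤ 5 ≤ 6 (triangle on l)
L = 3 + 3 + 5 = 11 (odd)

m_sum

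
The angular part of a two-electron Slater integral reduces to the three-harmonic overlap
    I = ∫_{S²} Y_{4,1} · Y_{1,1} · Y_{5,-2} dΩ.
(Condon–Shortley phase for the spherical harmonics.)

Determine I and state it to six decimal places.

Rules hold: Σm=0, L=10 even, 3≤5≤5.
N = 9·3·11 = 297
Δ = 0!·8!·2!/11! = 1/495
Racah Σ t=0..0: t=0:+1/576 = 1/576
⇒ 3j(4 1 5; 0 0 0)² = 5/99, sgn -1
Racah Σ t=0..0: t=0:+1/1440 = 1/1440
⇒ 3j(4 1 5; 1 1 -2)² = 7/165, sgn -1
4πI² = N·(3j₀)²·(3jₘ)² = 7/11
I = +1·√(0.636364/4π) = 0.22503380

0.225034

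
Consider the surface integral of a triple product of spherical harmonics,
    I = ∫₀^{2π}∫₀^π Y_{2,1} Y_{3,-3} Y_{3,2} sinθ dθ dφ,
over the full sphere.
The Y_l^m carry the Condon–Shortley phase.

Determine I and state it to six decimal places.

Rules hold: Σm=0, L=8 even, 1≤3≤5.
N = 5·7·7 = 245
Δ = 2!·2!·4!/9! = 1/3780
Racah Σ t=0..2: t=0:+1/24 t=1:−1/4 t=2:+1/24 = -1/6
⇒ 3j(2 3 3; 0 0 0)² = 4/105, sgn +1
Racah Σ t=0..0: t=0:+1/48 = 1/48
⇒ 3j(2 3 3; 1 -3 2)² = 5/84, sgn -1
4πI² = N·(3j₀)²·(3jₘ)² = 5/9
I = -1·√(0.555556/4π) = -0.21026104

-0.210261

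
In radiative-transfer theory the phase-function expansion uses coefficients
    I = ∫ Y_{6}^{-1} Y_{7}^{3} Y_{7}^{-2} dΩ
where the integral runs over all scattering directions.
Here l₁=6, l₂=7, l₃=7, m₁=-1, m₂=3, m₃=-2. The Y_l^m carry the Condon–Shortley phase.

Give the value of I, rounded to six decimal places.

-0.088297

m-sum 0 ✓  L=20 even ✓  1≤7≤13 ✓
Π(2lᵢ+1) = 13×15×15 = 2925
triangle coeff Δ(6,7,7) = 1/2444321880
Σ_t [0,6]: t=0:+1/2612736000 t=1:−1/20736000 t=2:+1/1658880 t=3:−1/746496 t=4:+1/1658880 t=5:−1/20736000 t=6:+1/2612736000 = -1/4354560
(3j)²=1000/138567 [(6 7 7; 0 0 0)], sign=+1
Σ_t [2,6]: t=2:+1/232243200 t=3:−1/8709120 t=4:+1/2488320 t=5:−1/4147200 t=6:+1/49766400 = 7/99532800
(3j)²=1715/369512 [(6 7 7; -1 3 -2)], sign=-1
⇒ 4πI² = 16078125/164109517
I = (-1)√(16078125/164109517/(4π)) = -0.08829699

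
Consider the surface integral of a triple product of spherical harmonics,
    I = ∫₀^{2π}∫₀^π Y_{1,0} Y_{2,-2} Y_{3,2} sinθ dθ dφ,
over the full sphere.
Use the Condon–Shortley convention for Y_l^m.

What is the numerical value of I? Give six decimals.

0.184674

Checks pass: Σm=0; 6 even; l₃=3∈[1,3].
(2·1+1)(2·2+1)(2·3+1) = 105
Δ: 0! 2! 4! / 7! → 1/105
sum: t=0:+1/4 = 1/4
3j²(1 2 3; 0 0 0) = Δ·Π!·Σ² = 3/35  (sign -1)
sum: t=0:+1/24 = 1/24
3j²(1 2 3; 0 -2 2) = Δ·Π!·Σ² = 1/21  (sign -1)
combine: 4πI² = 105·3/35·1/21 = 3/7
take √, sign +1: I = 0.18467439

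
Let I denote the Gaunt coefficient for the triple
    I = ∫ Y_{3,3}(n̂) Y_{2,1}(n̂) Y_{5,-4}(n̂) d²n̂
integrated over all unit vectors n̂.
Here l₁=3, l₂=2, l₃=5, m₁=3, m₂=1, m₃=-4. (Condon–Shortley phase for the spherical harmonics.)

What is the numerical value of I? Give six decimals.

m-sum 0 ✓  L=10 even ✓  1≤5≤5 ✓
Π(2lᵢ+1) = 7×5×11 = 385
triangle coeff Δ(3,2,5) = 1/2310
Σ_t [0,0]: t=0:+1/144 = 1/144
(3j)²=10/231 [(3 2 5; 0 0 0)], sign=-1
Σ_t [0,0]: t=0:+1/4320 = 1/4320
(3j)²=2/55 [(3 2 5; 3 1 -4)], sign=-1
⇒ 4πI² = 20/33
I = (+1)√(20/33/(4π)) = 0.21961050

0.219610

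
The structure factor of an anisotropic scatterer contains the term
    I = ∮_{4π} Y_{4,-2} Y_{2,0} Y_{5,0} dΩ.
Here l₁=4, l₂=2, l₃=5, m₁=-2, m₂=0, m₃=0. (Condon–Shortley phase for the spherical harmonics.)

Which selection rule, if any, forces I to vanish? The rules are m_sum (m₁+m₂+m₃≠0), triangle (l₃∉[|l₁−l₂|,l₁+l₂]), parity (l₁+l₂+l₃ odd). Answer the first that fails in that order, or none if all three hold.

Σmᵢ = -2  ✗
l₃∈[|l₁−l₂|,l₁+l₂]=[2,6], have l₃=5
Σlᵢ = 11 ⇒ odd

m_sum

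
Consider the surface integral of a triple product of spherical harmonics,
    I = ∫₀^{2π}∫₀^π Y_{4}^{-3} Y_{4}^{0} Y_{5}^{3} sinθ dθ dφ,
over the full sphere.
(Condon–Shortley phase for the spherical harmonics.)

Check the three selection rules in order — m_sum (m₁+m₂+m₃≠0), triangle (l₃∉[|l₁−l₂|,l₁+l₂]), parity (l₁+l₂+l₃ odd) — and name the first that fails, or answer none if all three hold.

azimuthal sum: -3 + 0 + 3 = 0  ✓
0 ≤ 5 ≤ 8 (triangle on l)  ✓
L = 4 + 4 + 5 = 13 (odd)  ✗

parity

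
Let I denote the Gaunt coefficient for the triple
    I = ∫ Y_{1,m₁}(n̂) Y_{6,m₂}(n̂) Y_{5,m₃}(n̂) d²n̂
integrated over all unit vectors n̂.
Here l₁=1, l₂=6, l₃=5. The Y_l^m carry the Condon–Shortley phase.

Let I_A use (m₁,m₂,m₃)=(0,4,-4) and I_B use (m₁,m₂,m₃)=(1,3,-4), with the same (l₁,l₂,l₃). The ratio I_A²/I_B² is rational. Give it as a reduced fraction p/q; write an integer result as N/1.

Same 1,6,5: normalisation and zero-m 3j drop out of the ratio.
A: Δ: 2! 0! 10! / 13! → 1/858; sum: t=1:−1/362880 = -1/362880; 3j²(1 6 5; 0 4 -4) = Δ·Π!·Σ² = 10/429  (sign +1)
B: Δ: 2! 0! 10! / 13! → 1/858; sum: t=0:+1/725760 = 1/725760; 3j²(1 6 5; 1 3 -4) = Δ·Π!·Σ² = 1/286  (sign -1)
I_A²/I_B² = (10/429)/(1/286) = 20/3

20/3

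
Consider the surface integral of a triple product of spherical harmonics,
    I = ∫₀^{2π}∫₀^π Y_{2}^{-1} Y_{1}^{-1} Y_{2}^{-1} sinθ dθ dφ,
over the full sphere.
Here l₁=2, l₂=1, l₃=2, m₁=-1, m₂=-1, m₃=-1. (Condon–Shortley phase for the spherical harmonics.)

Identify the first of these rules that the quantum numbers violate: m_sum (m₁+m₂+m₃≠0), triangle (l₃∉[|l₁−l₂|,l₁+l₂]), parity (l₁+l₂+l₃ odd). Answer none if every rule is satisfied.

m₁+m₂+m₃ = -1 − 1 − 1 = -3  ✗
triangle: |2−1|=1 ≤ l₃=2 ≤ 2+1=3
parity: l₁+l₂+l₃ = 5 is odd

m_sum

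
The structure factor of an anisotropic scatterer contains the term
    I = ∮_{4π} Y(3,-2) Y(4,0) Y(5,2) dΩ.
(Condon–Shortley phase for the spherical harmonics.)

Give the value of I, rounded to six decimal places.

-0.065427

Rules hold: Σm=0, L=12 even, 1≤5≤7.
N = 7·9·11 = 693
Δ = 2!·4!·6!/13! = 1/180180
Racah Σ t=0..2: t=0:+1/576 t=1:−1/144 t=2:+1/576 = -1/288
⇒ 3j(3 4 5; 0 0 0)² = 20/1001, sgn +1
Racah Σ t=1..2: t=1:−1/864 t=2:+1/576 = 1/1728
⇒ 3j(3 4 5; -2 0 2)² = 5/1287, sgn -1
4πI² = N·(3j₀)²·(3jₘ)² = 100/1859
I = -1·√(0.0537924/4π) = -0.06542675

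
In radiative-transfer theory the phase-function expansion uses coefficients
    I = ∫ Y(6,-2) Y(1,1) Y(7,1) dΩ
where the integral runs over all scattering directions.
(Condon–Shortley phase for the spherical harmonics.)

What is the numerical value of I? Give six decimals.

Rules hold: Σm=0, L=14 even, 5≤7≤7.
N = 13·3·15 = 585
Δ = 0!·12!·2!/15! = 1/1365
Racah Σ t=0..0: t=0:+1/518400 = 1/518400
⇒ 3j(6 1 7; 0 0 0)² = 7/195, sgn -1
Racah Σ t=0..0: t=0:+1/1935360 = 1/1935360
⇒ 3j(6 1 7; -2 1 1)² = 1/91, sgn +1
4πI² = N·(3j₀)²·(3jₘ)² = 3/13
I = -1·√(0.230769/4π) = -0.13551395

-0.135514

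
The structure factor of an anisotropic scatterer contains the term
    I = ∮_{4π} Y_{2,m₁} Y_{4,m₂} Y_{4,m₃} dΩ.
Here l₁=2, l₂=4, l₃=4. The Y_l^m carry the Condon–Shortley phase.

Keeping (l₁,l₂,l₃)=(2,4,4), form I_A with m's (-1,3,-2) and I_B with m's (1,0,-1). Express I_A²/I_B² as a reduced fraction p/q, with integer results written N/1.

35/2

Shared (l₁,l₂,l₃)=(2,4,4): N and (l;000)² cancel in I_A²/I_B².
A: Δ = 2!·2!·6!/11! = 1/13860; Racah Σ t=1..2: t=1:−1/1440 t=2:+1/240 = 1/288; ⇒ 3j(2 4 4; -1 3 -2)² = 5/132, sgn +1
B: Δ = 2!·2!·6!/11! = 1/13860; Racah Σ t=0..1: t=0:+1/96 t=1:−1/72 = -1/288; ⇒ 3j(2 4 4; 1 0 -1)² = 1/462, sgn +1
I_A²/I_B² = (5/132)/(1/462) = 35/2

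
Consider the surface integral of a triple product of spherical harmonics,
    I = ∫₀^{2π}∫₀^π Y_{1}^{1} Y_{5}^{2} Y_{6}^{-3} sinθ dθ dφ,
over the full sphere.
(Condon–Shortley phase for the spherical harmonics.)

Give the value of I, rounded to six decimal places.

-0.245154

Checks pass: Σm=0; 12 even; l₃=6∈[4,6].
(2·1+1)(2·5+1)(2·6+1) = 429
Δ: 0! 2! 10! / 13! → 1/858
sum: t=0:+1/14400 = 1/14400
3j²(1 5 6; 0 0 0) = Δ·Π!·Σ² = 6/143  (sign +1)
sum: t=0:+1/60480 = 1/60480
3j²(1 5 6; 1 2 -3) = Δ·Π!·Σ² = 6/143  (sign -1)
combine: 4πI² = 429·6/143·6/143 = 108/143
take √, sign -1: I = -0.24515397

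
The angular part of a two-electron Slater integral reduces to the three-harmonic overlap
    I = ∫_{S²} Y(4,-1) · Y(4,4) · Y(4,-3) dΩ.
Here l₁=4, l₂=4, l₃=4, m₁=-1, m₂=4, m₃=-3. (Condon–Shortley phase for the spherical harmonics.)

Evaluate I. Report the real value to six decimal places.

-0.168431

Rules hold: Σm=0, L=12 even, 0≤4≤8.
N = 9·9·9 = 729
Δ = 4!·4!·4!/13! = 1/450450
Racah Σ t=0..4: t=0:+1/13824 t=1:−1/216 t=2:+1/64 t=3:−1/216 t=4:+1/13824 = 5/768
⇒ 3j(4 4 4; 0 0 0)² = 18/1001, sgn +1
Racah Σ t=4..4: t=4:+1/3456 = 1/3456
⇒ 3j(4 4 4; -1 4 -3)² = 35/1287, sgn -1
4πI² = N·(3j₀)²·(3jₘ)² = 7290/20449
I = -1·√(0.356497/4π) = -0.16843130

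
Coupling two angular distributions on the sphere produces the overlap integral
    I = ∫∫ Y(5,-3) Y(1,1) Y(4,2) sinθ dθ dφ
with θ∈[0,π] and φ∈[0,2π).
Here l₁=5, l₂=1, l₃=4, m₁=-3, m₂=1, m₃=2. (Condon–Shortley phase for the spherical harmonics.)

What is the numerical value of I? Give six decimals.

Checks pass: Σm=0; 10 even; l₃=4∈[4,6].
(2·5+1)(2·1+1)(2·4+1) = 297
Δ: 2! 8! 0! / 11! → 1/495
sum: t=1:−1/576 = -1/576
3j²(5 1 4; 0 0 0) = Δ·Π!·Σ² = 5/99  (sign -1)
sum: t=2:+1/2880 = 1/2880
3j²(5 1 4; -3 1 2) = Δ·Π!·Σ² = 28/495  (sign +1)
combine: 4πI² = 297·5/99·28/495 = 28/33
take √, sign -1: I = -0.25984664

-0.259847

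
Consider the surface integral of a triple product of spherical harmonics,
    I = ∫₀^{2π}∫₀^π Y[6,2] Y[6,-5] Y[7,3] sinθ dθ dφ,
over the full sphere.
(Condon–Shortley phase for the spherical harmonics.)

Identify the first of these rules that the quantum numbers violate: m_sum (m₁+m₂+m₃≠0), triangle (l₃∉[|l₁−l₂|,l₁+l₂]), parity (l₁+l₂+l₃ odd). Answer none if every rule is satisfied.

parity

Σmᵢ = 0  ✓
l₃∈[|l₁−l₂|,l₁+l₂]=[0,12], have l₃=7  ✓
Σlᵢ = 19 ⇒ odd  ✗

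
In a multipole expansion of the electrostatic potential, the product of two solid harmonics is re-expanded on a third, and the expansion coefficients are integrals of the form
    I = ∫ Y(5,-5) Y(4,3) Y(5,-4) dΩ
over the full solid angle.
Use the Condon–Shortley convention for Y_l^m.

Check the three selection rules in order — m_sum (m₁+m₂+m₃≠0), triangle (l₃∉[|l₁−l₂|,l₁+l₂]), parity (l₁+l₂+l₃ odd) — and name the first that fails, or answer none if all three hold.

m_sum

azimuthal sum: -5 + 3 − 4 = -6  ✗
1 ≤ 5 ≤ 9 (triangle on l)
L = 5 + 4 + 5 = 14 (even)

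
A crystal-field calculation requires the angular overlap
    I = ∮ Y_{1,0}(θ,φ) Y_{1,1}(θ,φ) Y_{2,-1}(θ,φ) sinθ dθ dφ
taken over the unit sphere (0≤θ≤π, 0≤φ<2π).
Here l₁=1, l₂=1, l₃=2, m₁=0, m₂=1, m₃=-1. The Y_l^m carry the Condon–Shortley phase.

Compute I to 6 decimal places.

-0.218510

Checks pass: Σm=0; 4 even; l₃=2∈[0,2].
(2·1+1)(2·1+1)(2·2+1) = 45
Δ: 0! 2! 2! / 5! → 1/30
sum: t=0:+1/1 = 1/1
3j²(1 1 2; 0 0 0) = Δ·Π!·Σ² = 2/15  (sign +1)
sum: t=0:+1/2 = 1/2
3j²(1 1 2; 0 1 -1) = Δ·Π!·Σ² = 1/10  (sign -1)
combine: 4πI² = 45·2/15·1/10 = 3/5
take √, sign -1: I = -0.21850969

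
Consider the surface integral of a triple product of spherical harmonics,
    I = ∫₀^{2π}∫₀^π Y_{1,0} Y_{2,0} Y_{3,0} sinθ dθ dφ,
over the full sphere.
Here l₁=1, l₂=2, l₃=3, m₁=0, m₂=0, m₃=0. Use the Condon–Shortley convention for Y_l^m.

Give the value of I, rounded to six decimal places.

0.247767

Checks pass: Σm=0; 6 even; l₃=3∈[1,3].
(2·1+1)(2·2+1)(2·3+1) = 105
Δ: 0! 2! 4! / 7! → 1/105
sum: t=0:+1/4 = 1/4
3j²(1 2 3; 0 0 0) = Δ·Π!·Σ² = 3/35  (sign -1)
(m-triple is (0,0,0) — same symbol as above.)
combine: 4πI² = 105·3/35·3/35 = 27/35
take √, sign +1: I = 0.24776670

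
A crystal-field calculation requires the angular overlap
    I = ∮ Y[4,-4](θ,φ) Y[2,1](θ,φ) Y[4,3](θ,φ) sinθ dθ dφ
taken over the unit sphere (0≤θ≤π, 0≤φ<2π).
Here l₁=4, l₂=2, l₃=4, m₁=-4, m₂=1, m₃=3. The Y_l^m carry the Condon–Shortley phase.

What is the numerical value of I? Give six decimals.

0.198645

Checks pass: Σm=0; 10 even; l₃=4∈[2,6].
(2·4+1)(2·2+1)(2·4+1) = 405
Δ: 2! 6! 2! / 11! → 1/13860
sum: t=0:+1/192 t=1:−1/36 t=2:+1/192 = -5/288
3j²(4 2 4; 0 0 0) = Δ·Π!·Σ² = 20/693  (sign -1)
sum: t=2:+1/1440 = 1/1440
3j²(4 2 4; -4 1 3) = Δ·Π!·Σ² = 7/165  (sign -1)
combine: 4πI² = 405·20/693·7/165 = 60/121
take √, sign +1: I = 0.19864517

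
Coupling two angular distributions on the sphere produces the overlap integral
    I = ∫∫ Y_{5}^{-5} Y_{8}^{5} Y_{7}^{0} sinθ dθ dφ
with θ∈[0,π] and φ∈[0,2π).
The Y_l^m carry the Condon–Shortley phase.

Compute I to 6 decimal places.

m-sum 0 ✓  L=20 even ✓  3≤7≤13 ✓
Π(2lᵢ+1) = 11×17×15 = 2805
triangle coeff Δ(5,8,7) = 1/814773960
Σ_t [1,5]: t=1:−1/87091200 t=2:+1/4976640 t=3:−1/2073600 t=4:+1/4976640 t=5:−1/87091200 = -1/9676800
(3j)²=360/46189 [(5 8 7; 0 0 0)], sign=+1
Σ_t [6,6]: t=6:+1/522547200 = 1/522547200
(3j)²=5/323 [(5 8 7; -5 5 0)], sign=-1
⇒ 4πI² = 27000/79781
I = (-1)√(27000/79781/(4π)) = -0.16410704

-0.164107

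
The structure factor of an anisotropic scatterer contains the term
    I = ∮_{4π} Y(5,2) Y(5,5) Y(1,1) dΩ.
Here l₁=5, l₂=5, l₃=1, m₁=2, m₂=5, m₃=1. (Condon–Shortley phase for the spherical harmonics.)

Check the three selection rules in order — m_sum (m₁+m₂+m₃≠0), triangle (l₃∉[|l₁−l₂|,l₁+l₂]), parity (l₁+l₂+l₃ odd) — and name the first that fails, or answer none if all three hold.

m_sum

azimuthal sum: 2 + 5 + 1 = 8  ✗
0 ≤ 1 ≤ 10 (triangle on l)
L = 5 + 5 + 1 = 11 (odd)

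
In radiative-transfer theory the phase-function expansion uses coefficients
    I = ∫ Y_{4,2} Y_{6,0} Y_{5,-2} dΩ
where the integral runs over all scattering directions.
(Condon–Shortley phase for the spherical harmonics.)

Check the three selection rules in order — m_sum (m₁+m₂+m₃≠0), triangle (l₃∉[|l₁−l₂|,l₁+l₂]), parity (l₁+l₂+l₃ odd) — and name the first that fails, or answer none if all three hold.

parity

m₁+m₂+m₃ = 2 + 0 − 2 = 0  ✓
triangle: |4−6|=2 ≤ l₃=5 ≤ 4+6=10  ✓
parity: l₁+l₂+l₃ = 15 is odd  ✗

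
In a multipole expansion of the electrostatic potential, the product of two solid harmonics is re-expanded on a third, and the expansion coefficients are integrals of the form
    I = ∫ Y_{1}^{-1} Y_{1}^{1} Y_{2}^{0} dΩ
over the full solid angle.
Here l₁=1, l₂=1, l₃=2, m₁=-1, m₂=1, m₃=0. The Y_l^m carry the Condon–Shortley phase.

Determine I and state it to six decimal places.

Checks pass: Σm=0; 4 even; l₃=2∈[0,2].
(2·1+1)(2·1+1)(2·2+1) = 45
Δ: 0! 2! 2! / 5! → 1/30
sum: t=0:+1/1 = 1/1
3j²(1 1 2; 0 0 0) = Δ·Π!·Σ² = 2/15  (sign +1)
sum: t=0:+1/4 = 1/4
3j²(1 1 2; -1 1 0) = Δ·Π!·Σ² = 1/30  (sign +1)
combine: 4πI² = 45·2/15·1/30 = 1/5
take √, sign +1: I = 0.12615663

0.126157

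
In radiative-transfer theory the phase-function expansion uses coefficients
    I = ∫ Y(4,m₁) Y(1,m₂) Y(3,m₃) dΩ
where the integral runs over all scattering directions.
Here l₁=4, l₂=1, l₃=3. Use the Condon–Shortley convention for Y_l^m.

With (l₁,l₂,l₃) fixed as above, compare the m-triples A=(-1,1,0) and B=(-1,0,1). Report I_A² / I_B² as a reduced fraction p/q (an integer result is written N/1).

Shared (l₁,l₂,l₃)=(4,1,3): N and (l;000)² cancel in I_A²/I_B².
A: Δ = 2!·6!·0!/9! = 1/252; Racah Σ t=2..2: t=2:+1/72 = 1/72; ⇒ 3j(4 1 3; -1 1 0)² = 5/126, sgn -1
B: Δ = 2!·6!·0!/9! = 1/252; Racah Σ t=1..1: t=1:−1/48 = -1/48; ⇒ 3j(4 1 3; -1 0 1)² = 5/84, sgn -1
I_A²/I_B² = (5/126)/(5/84) = 2/3

2/3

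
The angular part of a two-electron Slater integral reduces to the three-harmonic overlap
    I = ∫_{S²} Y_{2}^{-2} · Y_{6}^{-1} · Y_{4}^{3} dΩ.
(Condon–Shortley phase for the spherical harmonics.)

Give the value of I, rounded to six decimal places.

-0.035563

Checks pass: Σm=0; 12 even; l₃=4∈[4,8].
(2·2+1)(2·6+1)(2·4+1) = 585
Δ: 4! 0! 8! / 13! → 1/6435
sum: t=2:+1/2304 = 1/2304
3j²(2 6 4; 0 0 0) = Δ·Π!·Σ² = 5/143  (sign +1)
sum: t=4:+1/120960 = 1/120960
3j²(2 6 4; -2 -1 3) = Δ·Π!·Σ² = 1/1287  (sign -1)
combine: 4πI² = 585·5/143·1/1287 = 25/1573
take √, sign -1: I = -0.03556319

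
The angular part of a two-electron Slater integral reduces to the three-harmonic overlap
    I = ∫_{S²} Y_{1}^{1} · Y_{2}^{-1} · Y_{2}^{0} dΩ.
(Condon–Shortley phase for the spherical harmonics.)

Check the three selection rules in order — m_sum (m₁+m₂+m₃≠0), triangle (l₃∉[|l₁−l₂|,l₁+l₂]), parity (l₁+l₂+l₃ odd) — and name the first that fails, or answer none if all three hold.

parity

m₁+m₂+m₃ = 1 − 1 + 0 = 0  ✓
triangle: |1−2|=1 ≤ l₃=2 ≤ 1+2=3  ✓
parity: l₁+l₂+l₃ = 5 is odd  ✗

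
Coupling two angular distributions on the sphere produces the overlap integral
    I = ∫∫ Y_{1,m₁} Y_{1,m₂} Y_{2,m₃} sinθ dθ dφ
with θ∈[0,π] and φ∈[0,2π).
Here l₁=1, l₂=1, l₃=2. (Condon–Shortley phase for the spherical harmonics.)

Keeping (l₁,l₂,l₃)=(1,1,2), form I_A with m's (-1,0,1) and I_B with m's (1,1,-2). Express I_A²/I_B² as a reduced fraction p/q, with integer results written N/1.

Shared (l₁,l₂,l₃)=(1,1,2): N and (l;000)² cancel in I_A²/I_B².
A: Δ = 0!·2!·2!/5! = 1/30; Racah Σ t=0..0: t=0:+1/2 = 1/2; ⇒ 3j(1 1 2; -1 0 1)² = 1/10, sgn -1
B: Δ = 0!·2!·2!/5! = 1/30; Racah Σ t=0..0: t=0:+1/4 = 1/4; ⇒ 3j(1 1 2; 1 1 -2)² = 1/5, sgn +1
I_A²/I_B² = (1/10)/(1/5) = 1/2

1/2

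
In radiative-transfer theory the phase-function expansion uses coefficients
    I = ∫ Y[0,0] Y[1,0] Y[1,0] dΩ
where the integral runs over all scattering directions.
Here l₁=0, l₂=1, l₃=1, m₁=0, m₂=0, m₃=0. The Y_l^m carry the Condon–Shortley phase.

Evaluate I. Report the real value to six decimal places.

0.282095

Rules hold: Σm=0, L=2 even, 1≤1≤1.
N = 1·3·3 = 9
Δ = 0!·0!·2!/3! = 1/3
Racah Σ t=0..0: t=0:+1/1 = 1/1
⇒ 3j(0 1 1; 0 0 0)² = 1/3, sgn -1
(m-triple is (0,0,0) — same symbol as above.)
4πI² = N·(3j₀)²·(3jₘ)² = 1/1
I = +1·√(1/4π) = 0.28209479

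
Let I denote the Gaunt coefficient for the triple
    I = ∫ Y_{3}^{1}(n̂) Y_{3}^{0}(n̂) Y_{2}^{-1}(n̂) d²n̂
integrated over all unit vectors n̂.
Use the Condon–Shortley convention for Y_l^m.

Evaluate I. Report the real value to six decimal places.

Checks pass: Σm=0; 8 even; l₃=2∈[0,6].
(2·3+1)(2·3+1)(2·2+1) = 245
Δ: 4! 2! 2! / 9! → 1/3780
sum: t=1:−1/24 t=2:+1/4 t=3:−1/24 = 1/6
3j²(3 3 2; 0 0 0) = Δ·Π!·Σ² = 4/105  (sign +1)
sum: t=1:−1/12 t=2:+1/8 = 1/24
3j²(3 3 2; 1 0 -1) = Δ·Π!·Σ² = 1/210  (sign -1)
combine: 4πI² = 245·4/105·1/210 = 2/45
take √, sign -1: I = -0.05947080

-0.059471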